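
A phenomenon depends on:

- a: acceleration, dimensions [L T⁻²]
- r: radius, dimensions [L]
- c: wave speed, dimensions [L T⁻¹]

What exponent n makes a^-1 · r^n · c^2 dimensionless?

Balance the L exponent: (1)·n from r, plus −(1) + 2·(1) = 1 from the rest, must sum to zero.
n + 1 = 0, so n = -1.

-1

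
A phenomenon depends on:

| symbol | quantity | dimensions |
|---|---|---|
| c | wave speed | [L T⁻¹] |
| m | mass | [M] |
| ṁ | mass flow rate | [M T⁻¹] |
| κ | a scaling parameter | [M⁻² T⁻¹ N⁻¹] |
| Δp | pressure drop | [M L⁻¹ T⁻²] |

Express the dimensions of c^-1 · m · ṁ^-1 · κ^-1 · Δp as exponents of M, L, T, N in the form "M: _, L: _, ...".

M: 3, L: -2, T: 1, N: 1

Collect each base-dimension exponent across the product:
  M: −(0) + (1) − (1) − (-2) + (1) = 3
  L: −(1) + (0) − (0) − (0) + (-1) = -2
  T: −(-1) + (0) − (-1) − (-1) + (-2) = 1
  N: −(0) + (0) − (0) − (-1) + (0) = 1
So the dimensions are [M³ L⁻² T N].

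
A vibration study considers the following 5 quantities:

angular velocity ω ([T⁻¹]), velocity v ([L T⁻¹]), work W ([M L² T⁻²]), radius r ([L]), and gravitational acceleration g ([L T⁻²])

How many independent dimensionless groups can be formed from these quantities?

2

There are 5 variables and 3 base dimensions (M, L, T).
The dimension matrix has rank 3.
Independent dimensionless groups: 5 − 3 = 2.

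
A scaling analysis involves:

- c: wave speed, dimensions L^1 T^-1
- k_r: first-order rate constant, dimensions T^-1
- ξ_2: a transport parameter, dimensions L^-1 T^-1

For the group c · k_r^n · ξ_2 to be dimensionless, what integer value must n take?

Balance the T exponent: (-1)·n from k_r, plus (-1) + (-1) = -2 from the rest, must sum to zero.
−n − 2 = 0, so n = -2.

-2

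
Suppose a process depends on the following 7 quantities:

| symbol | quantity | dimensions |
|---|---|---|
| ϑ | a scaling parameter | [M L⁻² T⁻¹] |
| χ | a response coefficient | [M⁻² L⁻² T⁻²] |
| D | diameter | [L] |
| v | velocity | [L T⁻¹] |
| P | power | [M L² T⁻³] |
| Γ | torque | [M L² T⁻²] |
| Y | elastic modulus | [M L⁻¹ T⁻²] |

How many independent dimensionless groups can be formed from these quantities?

4

There are 7 variables and 3 base dimensions (M, L, T).
The dimension matrix has rank 3.
Independent dimensionless groups: 7 − 3 = 4.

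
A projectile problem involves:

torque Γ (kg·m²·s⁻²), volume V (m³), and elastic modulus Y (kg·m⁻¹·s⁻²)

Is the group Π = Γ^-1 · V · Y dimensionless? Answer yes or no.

Sum the exponent of each base dimension across the product:
  M: −[Γ]_M + [V]_M + [Y]_M = −(1) + (0) + (1) = 0
  L: −[Γ]_L + [V]_L + [Y]_L = −(2) + (3) + (-1) = 0
  T: −[Γ]_T + [V]_T + [Y]_T = −(-2) + (0) + (-2) = 0
  Θ: −[Γ]_Θ + [V]_Θ + [Y]_Θ = −(0) + (0) + (0) = 0
All base exponents vanish — dimensionless.

yes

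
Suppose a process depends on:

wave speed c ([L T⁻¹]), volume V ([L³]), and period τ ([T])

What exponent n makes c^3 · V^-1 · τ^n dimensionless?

Balance the T exponent: (1)·n from τ, plus 3·(-1) − (0) = -3 from the rest, must sum to zero.
n − 3 = 0, so n = 3.

3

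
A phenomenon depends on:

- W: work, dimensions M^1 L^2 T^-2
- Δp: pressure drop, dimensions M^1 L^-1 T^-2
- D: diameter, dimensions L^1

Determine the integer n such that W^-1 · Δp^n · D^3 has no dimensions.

Balance the M exponent: (1)·n from Δp, plus −(1) + 3·(0) = -1 from the rest, must sum to zero.
n − 1 = 0, so n = 1.

1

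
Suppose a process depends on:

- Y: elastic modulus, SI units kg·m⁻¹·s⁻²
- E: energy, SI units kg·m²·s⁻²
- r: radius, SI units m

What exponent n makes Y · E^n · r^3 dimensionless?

Balance the M exponent: (1)·n from E, plus (1) + 3·(0) = 1 from the rest, must sum to zero.
n + 1 = 0, so n = -1.

-1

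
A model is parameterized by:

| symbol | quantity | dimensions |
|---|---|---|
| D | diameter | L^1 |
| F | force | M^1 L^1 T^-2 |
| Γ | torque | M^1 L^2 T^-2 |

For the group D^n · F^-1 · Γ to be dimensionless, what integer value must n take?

-1

Balance the L exponent: (1)·n from D, plus −(1) + (2) = 1 from the rest, must sum to zero.
n + 1 = 0, so n = -1.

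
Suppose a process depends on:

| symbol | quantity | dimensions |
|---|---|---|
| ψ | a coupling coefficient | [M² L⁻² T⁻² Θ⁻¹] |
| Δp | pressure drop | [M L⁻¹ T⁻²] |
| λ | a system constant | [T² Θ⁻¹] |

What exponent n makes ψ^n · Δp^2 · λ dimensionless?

-1

Balance the M exponent: (2)·n from ψ, plus 2·(1) + (0) = 2 from the rest, must sum to zero.
2n + 2 = 0, so n = -1.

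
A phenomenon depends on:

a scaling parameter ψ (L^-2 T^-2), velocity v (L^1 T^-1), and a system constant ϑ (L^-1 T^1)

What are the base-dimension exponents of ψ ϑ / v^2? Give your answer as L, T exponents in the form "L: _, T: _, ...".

Collect each base-dimension exponent across the product:
  L: (-2) − 2·(1) + (-1) = -5
  T: (-2) − 2·(-1) + (1) = 1
So the dimensions are [L⁻⁵ T].

L: -5, T: 1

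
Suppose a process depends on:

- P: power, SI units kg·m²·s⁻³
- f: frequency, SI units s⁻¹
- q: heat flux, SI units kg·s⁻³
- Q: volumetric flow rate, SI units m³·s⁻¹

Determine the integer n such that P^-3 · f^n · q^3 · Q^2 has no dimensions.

-2

Balance the T exponent: (-1)·n from f, plus −3·(-3) + 3·(-3) + 2·(-1) = -2 from the rest, must sum to zero.
−n − 2 = 0, so n = -2.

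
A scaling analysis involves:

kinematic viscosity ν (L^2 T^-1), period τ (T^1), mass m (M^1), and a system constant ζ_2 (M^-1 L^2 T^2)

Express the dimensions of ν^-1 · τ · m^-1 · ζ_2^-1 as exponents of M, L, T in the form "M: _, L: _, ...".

Collect each base-dimension exponent across the product:
  M: −(0) + (0) − (1) − (-1) = 0
  L: −(2) + (0) − (0) − (2) = -4
  T: −(-1) + (1) − (0) − (2) = 0
So the dimensions are [L⁻⁴].

M: 0, L: -4, T: 0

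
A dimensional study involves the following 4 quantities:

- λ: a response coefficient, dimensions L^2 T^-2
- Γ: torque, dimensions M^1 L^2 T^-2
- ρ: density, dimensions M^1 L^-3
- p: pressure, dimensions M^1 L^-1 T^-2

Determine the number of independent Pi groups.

1

There are 4 variables and 3 base dimensions (M, L, T).
The dimension matrix has rank 3.
Independent dimensionless groups: 4 − 3 = 1.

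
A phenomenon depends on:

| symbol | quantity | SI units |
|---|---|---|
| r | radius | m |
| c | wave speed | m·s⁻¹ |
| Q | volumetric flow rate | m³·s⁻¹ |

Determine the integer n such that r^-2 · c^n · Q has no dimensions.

-1

Balance the L exponent: (1)·n from c, plus −2·(1) + (3) = 1 from the rest, must sum to zero.
n + 1 = 0, so n = -1.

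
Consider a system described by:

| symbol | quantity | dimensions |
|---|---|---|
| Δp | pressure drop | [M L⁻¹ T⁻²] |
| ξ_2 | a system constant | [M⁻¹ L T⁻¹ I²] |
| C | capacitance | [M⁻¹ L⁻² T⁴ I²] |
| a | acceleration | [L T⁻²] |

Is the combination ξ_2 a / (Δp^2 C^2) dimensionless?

no

Sum the exponent of each base dimension across the product:
  M: −2·[Δp]_M + [ξ_2]_M − 2·[C]_M + [a]_M = −2·(1) + (-1) − 2·(-1) + (0) = -1
  L: −2·[Δp]_L + [ξ_2]_L − 2·[C]_L + [a]_L = −2·(-1) + (1) − 2·(-2) + (1) = 8
  T: −2·[Δp]_T + [ξ_2]_T − 2·[C]_T + [a]_T = −2·(-2) + (-1) − 2·(4) + (-2) = -7
  I: −2·[Δp]_I + [ξ_2]_I − 2·[C]_I + [a]_I = −2·(0) + (2) − 2·(2) + (0) = -2
Net dimensions [M⁻¹ L⁸ T⁻⁷ I⁻²] ≠ [1] — not dimensionless.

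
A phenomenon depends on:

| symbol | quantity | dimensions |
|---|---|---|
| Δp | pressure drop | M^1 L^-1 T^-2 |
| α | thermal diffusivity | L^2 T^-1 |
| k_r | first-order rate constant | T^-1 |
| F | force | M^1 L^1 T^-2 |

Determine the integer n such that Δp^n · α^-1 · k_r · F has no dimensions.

Balance the M exponent: (1)·n from Δp, plus −(0) + (0) + (1) = 1 from the rest, must sum to zero.
n + 1 = 0, so n = -1.

-1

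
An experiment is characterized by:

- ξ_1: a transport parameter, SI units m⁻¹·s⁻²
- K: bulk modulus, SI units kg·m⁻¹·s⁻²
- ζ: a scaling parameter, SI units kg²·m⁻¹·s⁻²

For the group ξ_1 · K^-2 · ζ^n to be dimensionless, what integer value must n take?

1

Balance the M exponent: (2)·n from ζ, plus (0) − 2·(1) = -2 from the rest, must sum to zero.
2n − 2 = 0, so n = 1.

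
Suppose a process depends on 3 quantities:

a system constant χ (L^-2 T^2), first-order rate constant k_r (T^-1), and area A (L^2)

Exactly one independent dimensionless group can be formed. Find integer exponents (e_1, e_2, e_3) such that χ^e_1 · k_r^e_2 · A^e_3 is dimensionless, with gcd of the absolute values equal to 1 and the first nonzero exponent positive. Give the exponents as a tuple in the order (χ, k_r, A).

(1, 2, 1)

L: e_1·(-2) + e_2·(0) + e_3·(2) = 0
T: e_1·(2) + e_2·(-1) + e_3·(0) = 0
Solving this homogeneous linear system for the smallest-integer solution (first nonzero entry positive) gives (1, 2, 1).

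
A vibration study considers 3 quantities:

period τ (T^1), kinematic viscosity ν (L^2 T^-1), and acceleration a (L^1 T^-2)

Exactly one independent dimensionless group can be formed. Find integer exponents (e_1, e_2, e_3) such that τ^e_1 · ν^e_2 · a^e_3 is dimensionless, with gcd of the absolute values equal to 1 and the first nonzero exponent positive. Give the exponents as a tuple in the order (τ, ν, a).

L: e_1·(0) + e_2·(2) + e_3·(1) = 0
T: e_1·(1) + e_2·(-1) + e_3·(-2) = 0
Solving this homogeneous linear system for the smallest-integer solution (first nonzero entry positive) gives (3, -1, 2).

(3, -1, 2)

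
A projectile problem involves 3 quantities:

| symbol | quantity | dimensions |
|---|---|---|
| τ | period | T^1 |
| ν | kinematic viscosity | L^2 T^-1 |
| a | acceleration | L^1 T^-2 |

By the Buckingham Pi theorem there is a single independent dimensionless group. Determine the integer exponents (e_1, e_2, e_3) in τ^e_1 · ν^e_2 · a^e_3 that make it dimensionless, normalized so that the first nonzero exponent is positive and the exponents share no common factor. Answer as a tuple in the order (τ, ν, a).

(3, -1, 2)

L: e_1·(0) + e_2·(2) + e_3·(1) = 0
T: e_1·(1) + e_2·(-1) + e_3·(-2) = 0
Solving this homogeneous linear system for the smallest-integer solution (first nonzero entry positive) gives (3, -1, 2).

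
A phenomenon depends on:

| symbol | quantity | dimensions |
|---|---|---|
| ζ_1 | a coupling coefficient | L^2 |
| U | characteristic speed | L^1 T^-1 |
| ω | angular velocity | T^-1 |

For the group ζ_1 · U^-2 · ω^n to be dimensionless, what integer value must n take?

2

Balance the T exponent: (-1)·n from ω, plus (0) − 2·(-1) = 2 from the rest, must sum to zero.
−n + 2 = 0, so n = 2.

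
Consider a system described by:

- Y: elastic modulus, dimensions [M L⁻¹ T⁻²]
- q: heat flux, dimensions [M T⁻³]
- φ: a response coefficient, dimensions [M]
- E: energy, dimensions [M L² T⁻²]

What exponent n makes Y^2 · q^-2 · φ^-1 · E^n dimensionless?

Balance the M exponent: (1)·n from E, plus 2·(1) − 2·(1) − (1) = -1 from the rest, must sum to zero.
n − 1 = 0, so n = 1.

1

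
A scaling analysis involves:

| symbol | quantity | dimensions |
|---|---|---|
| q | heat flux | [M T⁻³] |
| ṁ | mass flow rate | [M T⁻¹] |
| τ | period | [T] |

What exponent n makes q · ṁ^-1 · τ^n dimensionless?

Balance the T exponent: (1)·n from τ, plus (-3) − (-1) = -2 from the rest, must sum to zero.
n − 2 = 0, so n = 2.

2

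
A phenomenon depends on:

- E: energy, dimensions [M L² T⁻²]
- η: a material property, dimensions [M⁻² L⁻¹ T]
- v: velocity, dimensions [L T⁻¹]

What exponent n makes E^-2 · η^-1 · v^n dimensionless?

Balance the L exponent: (1)·n from v, plus −2·(2) − (-1) = -3 from the rest, must sum to zero.
n − 3 = 0, so n = 3.

3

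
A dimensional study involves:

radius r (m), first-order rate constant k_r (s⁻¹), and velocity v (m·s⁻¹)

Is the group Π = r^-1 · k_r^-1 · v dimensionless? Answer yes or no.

yes

Sum the exponent of each base dimension across the product:
  M: −[r]_M − [k_r]_M + [v]_M = −(0) − (0) + (0) = 0
  L: −[r]_L − [k_r]_L + [v]_L = −(1) − (0) + (1) = 0
  T: −[r]_T − [k_r]_T + [v]_T = −(0) − (-1) + (-1) = 0
  Θ: −[r]_Θ − [k_r]_Θ + [v]_Θ = −(0) − (0) + (0) = 0
All base exponents vanish — dimensionless.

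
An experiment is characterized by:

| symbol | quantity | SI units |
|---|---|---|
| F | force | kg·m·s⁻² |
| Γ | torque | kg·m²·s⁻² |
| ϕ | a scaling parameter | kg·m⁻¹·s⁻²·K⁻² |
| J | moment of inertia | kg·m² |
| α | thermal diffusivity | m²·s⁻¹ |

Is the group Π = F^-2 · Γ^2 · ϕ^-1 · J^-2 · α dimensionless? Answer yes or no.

no

Sum the exponent of each base dimension across the product:
  M: −2·[F]_M + 2·[Γ]_M − [ϕ]_M − 2·[J]_M + [α]_M = −2·(1) + 2·(1) − (1) − 2·(1) + (0) = -3
  L: −2·[F]_L + 2·[Γ]_L − [ϕ]_L − 2·[J]_L + [α]_L = −2·(1) + 2·(2) − (-1) − 2·(2) + (2) = 1
  T: −2·[F]_T + 2·[Γ]_T − [ϕ]_T − 2·[J]_T + [α]_T = −2·(-2) + 2·(-2) − (-2) − 2·(0) + (-1) = 1
  Θ: −2·[F]_Θ + 2·[Γ]_Θ − [ϕ]_Θ − 2·[J]_Θ + [α]_Θ = −2·(0) + 2·(0) − (-2) − 2·(0) + (0) = 2
Net dimensions [M⁻³ L T Θ²] ≠ [1] — not dimensionless.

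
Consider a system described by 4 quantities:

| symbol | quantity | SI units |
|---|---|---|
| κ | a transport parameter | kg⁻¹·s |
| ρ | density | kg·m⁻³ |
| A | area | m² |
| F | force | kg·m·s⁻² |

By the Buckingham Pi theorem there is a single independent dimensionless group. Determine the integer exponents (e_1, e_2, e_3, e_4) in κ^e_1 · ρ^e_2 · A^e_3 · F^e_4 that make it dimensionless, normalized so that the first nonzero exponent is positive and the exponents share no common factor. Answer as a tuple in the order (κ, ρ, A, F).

M: e_1·(-1) + e_2·(1) + e_3·(0) + e_4·(1) = 0
L: e_1·(0) + e_2·(-3) + e_3·(2) + e_4·(1) = 0
T: e_1·(1) + e_2·(0) + e_3·(0) + e_4·(-2) = 0
Solving this homogeneous linear system for the smallest-integer solution (first nonzero entry positive) gives (2, 1, 1, 1).

(2, 1, 1, 1)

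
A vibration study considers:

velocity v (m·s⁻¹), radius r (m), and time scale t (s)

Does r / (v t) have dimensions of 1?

yes

Sum the exponent of each base dimension across the product:
  L: −[v]_L + [r]_L − [t]_L = −(1) + (1) − (0) = 0
  T: −[v]_T + [r]_T − [t]_T = −(-1) + (0) − (1) = 0
All base exponents vanish — dimensionless.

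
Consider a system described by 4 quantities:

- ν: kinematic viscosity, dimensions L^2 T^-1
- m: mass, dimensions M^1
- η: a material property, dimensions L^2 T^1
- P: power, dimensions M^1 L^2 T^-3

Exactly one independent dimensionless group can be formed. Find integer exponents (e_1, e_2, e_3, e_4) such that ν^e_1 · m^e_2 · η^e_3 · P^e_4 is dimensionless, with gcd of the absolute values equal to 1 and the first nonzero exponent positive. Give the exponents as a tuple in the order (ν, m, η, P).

(2, 1, -1, -1)

M: e_1·(0) + e_2·(1) + e_3·(0) + e_4·(1) = 0
L: e_1·(2) + e_2·(0) + e_3·(2) + e_4·(2) = 0
T: e_1·(-1) + e_2·(0) + e_3·(1) + e_4·(-3) = 0
Solving this homogeneous linear system for the smallest-integer solution (first nonzero entry positive) gives (2, 1, -1, -1).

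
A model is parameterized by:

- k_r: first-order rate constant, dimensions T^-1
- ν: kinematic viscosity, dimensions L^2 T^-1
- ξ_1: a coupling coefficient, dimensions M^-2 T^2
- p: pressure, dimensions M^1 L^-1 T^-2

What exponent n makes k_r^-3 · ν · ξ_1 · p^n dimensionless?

Balance the M exponent: (1)·n from p, plus −3·(0) + (0) + (-2) = -2 from the rest, must sum to zero.
n − 2 = 0, so n = 2.

2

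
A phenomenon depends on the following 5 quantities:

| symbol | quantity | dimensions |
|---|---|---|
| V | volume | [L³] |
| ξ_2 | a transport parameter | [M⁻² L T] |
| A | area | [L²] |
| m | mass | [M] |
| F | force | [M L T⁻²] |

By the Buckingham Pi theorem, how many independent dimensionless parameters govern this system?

2

There are 5 variables and 3 base dimensions (M, L, T).
The dimension matrix has rank 3.
Independent dimensionless groups: 5 − 3 = 2.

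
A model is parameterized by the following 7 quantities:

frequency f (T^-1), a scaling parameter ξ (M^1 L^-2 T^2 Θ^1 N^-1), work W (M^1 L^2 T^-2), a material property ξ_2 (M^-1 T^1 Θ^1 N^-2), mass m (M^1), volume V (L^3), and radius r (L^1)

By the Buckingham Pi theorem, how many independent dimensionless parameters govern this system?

There are 7 variables and 5 base dimensions (M, L, T, Θ, N).
The dimension matrix has rank 5.
Independent dimensionless groups: 7 − 5 = 2.

2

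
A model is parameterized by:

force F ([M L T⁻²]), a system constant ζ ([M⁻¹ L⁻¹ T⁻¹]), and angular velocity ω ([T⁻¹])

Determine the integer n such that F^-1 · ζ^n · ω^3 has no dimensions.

-1

Balance the M exponent: (-1)·n from ζ, plus −(1) + 3·(0) = -1 from the rest, must sum to zero.
−n − 1 = 0, so n = -1.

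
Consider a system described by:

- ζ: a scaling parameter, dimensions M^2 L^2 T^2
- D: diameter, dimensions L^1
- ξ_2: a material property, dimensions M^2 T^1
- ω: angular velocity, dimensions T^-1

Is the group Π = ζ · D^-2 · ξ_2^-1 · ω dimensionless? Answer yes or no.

yes

Sum the exponent of each base dimension across the product:
  M: [ζ]_M − 2·[D]_M − [ξ_2]_M + [ω]_M = (2) − 2·(0) − (2) + (0) = 0
  L: [ζ]_L − 2·[D]_L − [ξ_2]_L + [ω]_L = (2) − 2·(1) − (0) + (0) = 0
  T: [ζ]_T − 2·[D]_T − [ξ_2]_T + [ω]_T = (2) − 2·(0) − (1) + (-1) = 0
All base exponents vanish — dimensionless.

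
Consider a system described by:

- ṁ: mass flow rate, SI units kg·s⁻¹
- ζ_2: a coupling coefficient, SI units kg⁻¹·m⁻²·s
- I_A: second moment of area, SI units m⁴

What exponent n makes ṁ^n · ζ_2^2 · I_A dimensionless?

Balance the M exponent: (1)·n from ṁ, plus 2·(-1) + (0) = -2 from the rest, must sum to zero.
n − 2 = 0, so n = 2.

2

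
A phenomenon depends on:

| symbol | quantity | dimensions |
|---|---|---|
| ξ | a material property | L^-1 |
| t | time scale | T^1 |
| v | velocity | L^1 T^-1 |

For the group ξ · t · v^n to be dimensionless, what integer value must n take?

1

Balance the L exponent: (1)·n from v, plus (-1) + (0) = -1 from the rest, must sum to zero.
n − 1 = 0, so n = 1.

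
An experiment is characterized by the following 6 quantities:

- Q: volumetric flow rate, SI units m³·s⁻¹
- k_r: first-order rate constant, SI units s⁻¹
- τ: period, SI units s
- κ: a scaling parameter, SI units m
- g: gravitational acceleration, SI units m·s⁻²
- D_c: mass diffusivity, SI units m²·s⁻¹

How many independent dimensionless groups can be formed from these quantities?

4

There are 6 variables and 2 base dimensions (L, T).
The dimension matrix has rank 2.
Independent dimensionless groups: 6 − 2 = 4.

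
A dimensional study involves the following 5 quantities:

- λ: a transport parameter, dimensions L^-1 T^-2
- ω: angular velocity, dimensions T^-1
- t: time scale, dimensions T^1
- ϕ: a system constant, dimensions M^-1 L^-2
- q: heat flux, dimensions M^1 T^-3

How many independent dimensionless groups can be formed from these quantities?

2

There are 5 variables and 3 base dimensions (M, L, T).
The dimension matrix has rank 3.
Independent dimensionless groups: 5 − 3 = 2.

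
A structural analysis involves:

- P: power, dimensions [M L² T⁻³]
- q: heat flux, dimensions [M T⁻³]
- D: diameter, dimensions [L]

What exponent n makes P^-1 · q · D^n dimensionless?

2

Balance the L exponent: (1)·n from D, plus −(2) + (0) = -2 from the rest, must sum to zero.
n − 2 = 0, so n = 2.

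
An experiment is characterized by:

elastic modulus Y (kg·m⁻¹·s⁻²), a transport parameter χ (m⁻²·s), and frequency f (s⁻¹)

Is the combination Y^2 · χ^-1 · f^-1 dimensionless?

Sum the exponent of each base dimension across the product:
  M: 2·[Y]_M − [χ]_M − [f]_M = 2·(1) − (0) − (0) = 2
  L: 2·[Y]_L − [χ]_L − [f]_L = 2·(-1) − (-2) − (0) = 0
  T: 2·[Y]_T − [χ]_T − [f]_T = 2·(-2) − (1) − (-1) = -4
Net dimensions [M² T⁻⁴] ≠ [1] — not dimensionless.

no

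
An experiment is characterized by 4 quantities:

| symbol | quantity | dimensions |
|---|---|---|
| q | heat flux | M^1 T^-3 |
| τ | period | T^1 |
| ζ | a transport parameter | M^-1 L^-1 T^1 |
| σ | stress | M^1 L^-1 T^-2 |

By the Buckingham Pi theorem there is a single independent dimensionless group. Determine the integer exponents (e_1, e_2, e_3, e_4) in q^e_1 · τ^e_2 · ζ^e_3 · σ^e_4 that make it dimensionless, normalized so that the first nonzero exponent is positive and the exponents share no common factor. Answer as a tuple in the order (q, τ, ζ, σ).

(2, 3, 1, -1)

M: e_1·(1) + e_2·(0) + e_3·(-1) + e_4·(1) = 0
L: e_1·(0) + e_2·(0) + e_3·(-1) + e_4·(-1) = 0
T: e_1·(-3) + e_2·(1) + e_3·(1) + e_4·(-2) = 0
Solving this homogeneous linear system for the smallest-integer solution (first nonzero entry positive) gives (2, 3, 1, -1).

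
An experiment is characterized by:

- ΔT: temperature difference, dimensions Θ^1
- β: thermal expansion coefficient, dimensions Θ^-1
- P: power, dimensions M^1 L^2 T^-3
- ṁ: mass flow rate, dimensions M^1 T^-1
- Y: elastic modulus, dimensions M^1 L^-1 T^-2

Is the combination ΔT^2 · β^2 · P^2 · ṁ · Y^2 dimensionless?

Sum the exponent of each base dimension across the product:
  M: 2·[ΔT]_M + 2·[β]_M + 2·[P]_M + [ṁ]_M + 2·[Y]_M = 2·(0) + 2·(0) + 2·(1) + (1) + 2·(1) = 5
  L: 2·[ΔT]_L + 2·[β]_L + 2·[P]_L + [ṁ]_L + 2·[Y]_L = 2·(0) + 2·(0) + 2·(2) + (0) + 2·(-1) = 2
  T: 2·[ΔT]_T + 2·[β]_T + 2·[P]_T + [ṁ]_T + 2·[Y]_T = 2·(0) + 2·(0) + 2·(-3) + (-1) + 2·(-2) = -11
  Θ: 2·[ΔT]_Θ + 2·[β]_Θ + 2·[P]_Θ + [ṁ]_Θ + 2·[Y]_Θ = 2·(1) + 2·(-1) + 2·(0) + (0) + 2·(0) = 0
Net dimensions [M⁵ L² T⁻¹¹] ≠ [1] — not dimensionless.

no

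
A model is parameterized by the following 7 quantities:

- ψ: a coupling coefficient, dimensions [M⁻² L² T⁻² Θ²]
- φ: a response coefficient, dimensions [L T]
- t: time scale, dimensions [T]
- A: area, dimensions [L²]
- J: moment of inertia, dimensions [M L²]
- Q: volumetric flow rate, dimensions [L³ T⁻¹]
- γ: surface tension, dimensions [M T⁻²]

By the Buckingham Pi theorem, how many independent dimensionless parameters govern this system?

3

There are 7 variables and 4 base dimensions (M, L, T, Θ).
The dimension matrix has rank 4.
Independent dimensionless groups: 7 − 4 = 3.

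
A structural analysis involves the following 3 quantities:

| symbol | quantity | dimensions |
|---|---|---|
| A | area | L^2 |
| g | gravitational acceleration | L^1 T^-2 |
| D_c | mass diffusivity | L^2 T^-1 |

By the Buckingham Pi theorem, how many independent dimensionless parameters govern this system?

There are 3 variables and 2 base dimensions (L, T).
The dimension matrix has rank 2.
Independent dimensionless groups: 3 − 2 = 1.

1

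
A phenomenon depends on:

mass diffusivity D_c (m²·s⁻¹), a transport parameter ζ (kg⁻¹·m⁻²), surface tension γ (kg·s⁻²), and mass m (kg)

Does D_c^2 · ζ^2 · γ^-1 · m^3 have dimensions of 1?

Sum the exponent of each base dimension across the product:
  M: 2·[D_c]_M + 2·[ζ]_M − [γ]_M + 3·[m]_M = 2·(0) + 2·(-1) − (1) + 3·(1) = 0
  L: 2·[D_c]_L + 2·[ζ]_L − [γ]_L + 3·[m]_L = 2·(2) + 2·(-2) − (0) + 3·(0) = 0
  T: 2·[D_c]_T + 2·[ζ]_T − [γ]_T + 3·[m]_T = 2·(-1) + 2·(0) − (-2) + 3·(0) = 0
All base exponents vanish — dimensionless.

yes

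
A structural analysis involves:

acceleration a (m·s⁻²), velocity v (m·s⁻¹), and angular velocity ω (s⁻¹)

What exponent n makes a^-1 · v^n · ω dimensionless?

1

Balance the L exponent: (1)·n from v, plus −(1) + (0) = -1 from the rest, must sum to zero.
n − 1 = 0, so n = 1.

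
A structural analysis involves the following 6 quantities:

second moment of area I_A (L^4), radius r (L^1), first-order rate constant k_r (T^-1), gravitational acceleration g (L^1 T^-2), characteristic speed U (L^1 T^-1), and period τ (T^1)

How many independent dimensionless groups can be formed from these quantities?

There are 6 variables and 2 base dimensions (L, T).
The dimension matrix has rank 2.
Independent dimensionless groups: 6 − 2 = 4.

4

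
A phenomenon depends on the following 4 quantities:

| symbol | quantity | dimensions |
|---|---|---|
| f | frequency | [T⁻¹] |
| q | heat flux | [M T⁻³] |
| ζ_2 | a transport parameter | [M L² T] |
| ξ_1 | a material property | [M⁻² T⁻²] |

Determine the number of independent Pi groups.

1

There are 4 variables and 3 base dimensions (M, L, T).
The dimension matrix has rank 3.
Independent dimensionless groups: 4 − 3 = 1.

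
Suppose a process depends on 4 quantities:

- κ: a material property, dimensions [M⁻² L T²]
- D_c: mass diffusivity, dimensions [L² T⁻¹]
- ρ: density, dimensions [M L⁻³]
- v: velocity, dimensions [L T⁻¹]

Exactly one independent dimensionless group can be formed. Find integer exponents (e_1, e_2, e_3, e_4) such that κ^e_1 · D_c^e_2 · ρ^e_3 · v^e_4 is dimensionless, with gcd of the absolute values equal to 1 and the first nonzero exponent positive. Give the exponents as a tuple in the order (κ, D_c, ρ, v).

(1, 3, 2, -1)

M: e_1·(-2) + e_2·(0) + e_3·(1) + e_4·(0) = 0
L: e_1·(1) + e_2·(2) + e_3·(-3) + e_4·(1) = 0
T: e_1·(2) + e_2·(-1) + e_3·(0) + e_4·(-1) = 0
Solving this homogeneous linear system for the smallest-integer solution (first nonzero entry positive) gives (1, 3, 2, -1).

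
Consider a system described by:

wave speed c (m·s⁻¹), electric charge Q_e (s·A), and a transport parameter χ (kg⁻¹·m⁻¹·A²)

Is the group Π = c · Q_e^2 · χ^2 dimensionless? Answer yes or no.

Sum the exponent of each base dimension across the product:
  M: [c]_M + 2·[Q_e]_M + 2·[χ]_M = (0) + 2·(0) + 2·(-1) = -2
  L: [c]_L + 2·[Q_e]_L + 2·[χ]_L = (1) + 2·(0) + 2·(-1) = -1
  T: [c]_T + 2·[Q_e]_T + 2·[χ]_T = (-1) + 2·(1) + 2·(0) = 1
  I: [c]_I + 2·[Q_e]_I + 2·[χ]_I = (0) + 2·(1) + 2·(2) = 6
Net dimensions [M⁻² L⁻¹ T I⁶] ≠ [1] — not dimensionless.

no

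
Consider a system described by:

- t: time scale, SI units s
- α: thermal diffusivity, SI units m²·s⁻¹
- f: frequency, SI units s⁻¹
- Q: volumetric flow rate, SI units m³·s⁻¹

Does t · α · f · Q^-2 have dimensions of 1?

Sum the exponent of each base dimension across the product:
  L: [t]_L + [α]_L + [f]_L − 2·[Q]_L = (0) + (2) + (0) − 2·(3) = -4
  T: [t]_T + [α]_T + [f]_T − 2·[Q]_T = (1) + (-1) + (-1) − 2·(-1) = 1
Net dimensions [L⁻⁴ T] ≠ [1] — not dimensionless.

no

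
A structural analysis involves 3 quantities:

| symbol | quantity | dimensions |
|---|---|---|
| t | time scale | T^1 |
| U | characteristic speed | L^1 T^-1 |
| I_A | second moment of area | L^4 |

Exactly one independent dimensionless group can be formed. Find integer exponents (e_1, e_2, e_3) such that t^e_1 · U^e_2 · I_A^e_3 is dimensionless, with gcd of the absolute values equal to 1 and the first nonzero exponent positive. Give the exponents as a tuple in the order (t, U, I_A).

(4, 4, -1)

L: e_1·(0) + e_2·(1) + e_3·(4) = 0
T: e_1·(1) + e_2·(-1) + e_3·(0) = 0
Solving this homogeneous linear system for the smallest-integer solution (first nonzero entry positive) gives (4, 4, -1).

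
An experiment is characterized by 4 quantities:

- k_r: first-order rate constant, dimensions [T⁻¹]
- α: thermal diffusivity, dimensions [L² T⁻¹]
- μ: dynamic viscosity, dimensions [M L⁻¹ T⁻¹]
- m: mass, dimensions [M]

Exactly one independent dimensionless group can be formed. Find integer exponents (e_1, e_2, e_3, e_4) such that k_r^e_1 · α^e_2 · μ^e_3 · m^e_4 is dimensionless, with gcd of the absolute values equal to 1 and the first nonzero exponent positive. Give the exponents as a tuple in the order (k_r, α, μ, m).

(3, -1, -2, 2)

M: e_1·(0) + e_2·(0) + e_3·(1) + e_4·(1) = 0
L: e_1·(0) + e_2·(2) + e_3·(-1) + e_4·(0) = 0
T: e_1·(-1) + e_2·(-1) + e_3·(-1) + e_4·(0) = 0
Solving this homogeneous linear system for the smallest-integer solution (first nonzero entry positive) gives (3, -1, -2, 2).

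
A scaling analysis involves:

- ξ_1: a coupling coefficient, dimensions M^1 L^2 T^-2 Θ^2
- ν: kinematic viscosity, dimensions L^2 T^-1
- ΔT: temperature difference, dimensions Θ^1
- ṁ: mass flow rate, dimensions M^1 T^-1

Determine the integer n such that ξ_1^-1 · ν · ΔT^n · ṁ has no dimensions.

2

Balance the Θ exponent: (1)·n from ΔT, plus −(2) + (0) + (0) = -2 from the rest, must sum to zero.
n − 2 = 0, so n = 2.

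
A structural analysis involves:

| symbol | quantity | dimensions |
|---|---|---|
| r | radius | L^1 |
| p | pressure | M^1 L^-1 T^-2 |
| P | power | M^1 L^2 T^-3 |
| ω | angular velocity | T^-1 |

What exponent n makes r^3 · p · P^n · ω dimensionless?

Balance the M exponent: (1)·n from P, plus 3·(0) + (1) + (0) = 1 from the rest, must sum to zero.
n + 1 = 0, so n = -1.

-1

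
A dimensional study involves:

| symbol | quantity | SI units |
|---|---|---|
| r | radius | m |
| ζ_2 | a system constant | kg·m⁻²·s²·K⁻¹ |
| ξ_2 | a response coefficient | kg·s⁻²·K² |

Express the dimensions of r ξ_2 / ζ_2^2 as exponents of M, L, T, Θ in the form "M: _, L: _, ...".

Collect each base-dimension exponent across the product:
  M: (0) − 2·(1) + (1) = -1
  L: (1) − 2·(-2) + (0) = 5
  T: (0) − 2·(2) + (-2) = -6
  Θ: (0) − 2·(-1) + (2) = 4
So the dimensions are [M⁻¹ L⁵ T⁻⁶ Θ⁴].

M: -1, L: 5, T: -6, Θ: 4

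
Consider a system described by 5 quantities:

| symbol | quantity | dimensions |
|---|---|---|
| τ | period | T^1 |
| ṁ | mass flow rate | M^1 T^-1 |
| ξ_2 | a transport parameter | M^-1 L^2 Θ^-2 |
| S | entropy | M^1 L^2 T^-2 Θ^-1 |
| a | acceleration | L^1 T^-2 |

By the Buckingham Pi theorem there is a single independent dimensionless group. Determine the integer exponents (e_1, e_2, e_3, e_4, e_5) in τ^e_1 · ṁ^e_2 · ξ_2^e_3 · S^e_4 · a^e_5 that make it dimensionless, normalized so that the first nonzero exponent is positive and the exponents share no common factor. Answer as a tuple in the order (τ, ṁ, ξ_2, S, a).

M: e_1·(0) + e_2·(1) + e_3·(-1) + e_4·(1) + e_5·(0) = 0
L: e_1·(0) + e_2·(0) + e_3·(2) + e_4·(2) + e_5·(1) = 0
T: e_1·(1) + e_2·(-1) + e_3·(0) + e_4·(-2) + e_5·(-2) = 0
Θ: e_1·(0) + e_2·(0) + e_3·(-2) + e_4·(-1) + e_5·(0) = 0
Solving this homogeneous linear system for the smallest-integer solution (first nonzero entry positive) gives (3, 3, 1, -2, 2).

(3, 3, 1, -2, 2)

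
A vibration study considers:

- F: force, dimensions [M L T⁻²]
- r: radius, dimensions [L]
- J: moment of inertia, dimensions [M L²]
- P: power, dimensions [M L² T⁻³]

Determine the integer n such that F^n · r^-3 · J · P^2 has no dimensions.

-3

Balance the M exponent: (1)·n from F, plus −3·(0) + (1) + 2·(1) = 3 from the rest, must sum to zero.
n + 3 = 0, so n = -3.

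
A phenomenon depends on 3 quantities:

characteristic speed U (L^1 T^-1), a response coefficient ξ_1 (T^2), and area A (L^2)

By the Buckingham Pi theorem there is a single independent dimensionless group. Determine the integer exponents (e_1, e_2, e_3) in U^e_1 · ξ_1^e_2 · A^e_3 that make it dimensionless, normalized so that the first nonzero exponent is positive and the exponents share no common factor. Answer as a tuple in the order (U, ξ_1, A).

L: e_1·(1) + e_2·(0) + e_3·(2) = 0
T: e_1·(-1) + e_2·(2) + e_3·(0) = 0
Solving this homogeneous linear system for the smallest-integer solution (first nonzero entry positive) gives (2, 1, -1).

(2, 1, -1)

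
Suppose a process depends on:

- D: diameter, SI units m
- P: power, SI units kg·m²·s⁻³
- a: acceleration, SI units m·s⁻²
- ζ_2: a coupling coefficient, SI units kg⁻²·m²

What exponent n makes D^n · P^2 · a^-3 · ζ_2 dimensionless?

Balance the L exponent: (1)·n from D, plus 2·(2) − 3·(1) + (2) = 3 from the rest, must sum to zero.
n + 3 = 0, so n = -3.

-3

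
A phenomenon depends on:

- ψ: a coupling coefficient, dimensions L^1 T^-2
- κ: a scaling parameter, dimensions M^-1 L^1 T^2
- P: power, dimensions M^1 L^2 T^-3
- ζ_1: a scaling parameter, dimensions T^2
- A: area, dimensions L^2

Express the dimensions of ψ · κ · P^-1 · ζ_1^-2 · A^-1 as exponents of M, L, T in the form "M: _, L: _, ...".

M: -2, L: -2, T: -1

Collect each base-dimension exponent across the product:
  M: (0) + (-1) − (1) − 2·(0) − (0) = -2
  L: (1) + (1) − (2) − 2·(0) − (2) = -2
  T: (-2) + (2) − (-3) − 2·(2) − (0) = -1
So the dimensions are [M⁻² L⁻² T⁻¹].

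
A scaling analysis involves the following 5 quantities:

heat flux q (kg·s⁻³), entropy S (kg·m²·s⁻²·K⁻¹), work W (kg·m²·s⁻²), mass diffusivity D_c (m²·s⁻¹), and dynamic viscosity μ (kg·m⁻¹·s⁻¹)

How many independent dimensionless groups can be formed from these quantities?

1

There are 5 variables and 4 base dimensions (M, L, T, Θ).
The dimension matrix has rank 4.
Independent dimensionless groups: 5 − 4 = 1.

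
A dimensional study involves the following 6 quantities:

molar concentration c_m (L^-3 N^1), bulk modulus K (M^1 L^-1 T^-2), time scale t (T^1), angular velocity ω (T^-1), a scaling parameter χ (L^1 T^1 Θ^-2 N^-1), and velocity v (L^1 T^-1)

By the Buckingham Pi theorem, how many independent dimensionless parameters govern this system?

There are 6 variables and 5 base dimensions (M, L, T, Θ, N).
The dimension matrix has rank 5.
Independent dimensionless groups: 6 − 5 = 1.

1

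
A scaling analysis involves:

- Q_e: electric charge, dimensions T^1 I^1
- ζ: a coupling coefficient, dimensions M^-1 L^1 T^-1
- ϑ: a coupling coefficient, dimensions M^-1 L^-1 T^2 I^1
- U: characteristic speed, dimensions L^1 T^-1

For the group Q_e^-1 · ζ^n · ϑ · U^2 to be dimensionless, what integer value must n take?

Balance the M exponent: (-1)·n from ζ, plus −(0) + (-1) + 2·(0) = -1 from the rest, must sum to zero.
−n − 1 = 0, so n = -1.

-1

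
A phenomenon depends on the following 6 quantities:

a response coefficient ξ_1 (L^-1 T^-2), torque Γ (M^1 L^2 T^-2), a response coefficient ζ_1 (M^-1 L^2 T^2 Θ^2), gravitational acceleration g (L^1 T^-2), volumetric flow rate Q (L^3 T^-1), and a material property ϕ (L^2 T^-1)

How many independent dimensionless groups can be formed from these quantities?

There are 6 variables and 4 base dimensions (M, L, T, Θ).
The dimension matrix has rank 4.
Independent dimensionless groups: 6 − 4 = 2.

2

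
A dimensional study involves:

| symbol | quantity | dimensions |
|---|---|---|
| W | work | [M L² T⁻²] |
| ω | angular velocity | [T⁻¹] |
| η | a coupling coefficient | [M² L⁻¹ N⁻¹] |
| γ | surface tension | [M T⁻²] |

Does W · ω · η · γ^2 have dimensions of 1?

no

Sum the exponent of each base dimension across the product:
  M: [W]_M + [ω]_M + [η]_M + 2·[γ]_M = (1) + (0) + (2) + 2·(1) = 5
  L: [W]_L + [ω]_L + [η]_L + 2·[γ]_L = (2) + (0) + (-1) + 2·(0) = 1
  T: [W]_T + [ω]_T + [η]_T + 2·[γ]_T = (-2) + (-1) + (0) + 2·(-2) = -7
  N: [W]_N + [ω]_N + [η]_N + 2·[γ]_N = (0) + (0) + (-1) + 2·(0) = -1
Net dimensions [M⁵ L T⁻⁷ N⁻¹] ≠ [1] — not dimensionless.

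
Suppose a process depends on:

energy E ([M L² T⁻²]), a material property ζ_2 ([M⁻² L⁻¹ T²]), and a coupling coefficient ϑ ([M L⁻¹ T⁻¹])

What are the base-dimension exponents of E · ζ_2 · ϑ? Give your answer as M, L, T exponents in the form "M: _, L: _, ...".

Collect each base-dimension exponent across the product:
  M: (1) + (-2) + (1) = 0
  L: (2) + (-1) + (-1) = 0
  T: (-2) + (2) + (-1) = -1
So the dimensions are [T⁻¹].

M: 0, L: 0, T: -1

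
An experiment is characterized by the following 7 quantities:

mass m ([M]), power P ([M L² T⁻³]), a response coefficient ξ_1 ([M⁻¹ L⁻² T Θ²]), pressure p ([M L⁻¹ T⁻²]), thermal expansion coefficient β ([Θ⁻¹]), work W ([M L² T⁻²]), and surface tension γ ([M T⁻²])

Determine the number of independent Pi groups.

3

There are 7 variables and 4 base dimensions (M, L, T, Θ).
The dimension matrix has rank 4.
Independent dimensionless groups: 7 − 4 = 3.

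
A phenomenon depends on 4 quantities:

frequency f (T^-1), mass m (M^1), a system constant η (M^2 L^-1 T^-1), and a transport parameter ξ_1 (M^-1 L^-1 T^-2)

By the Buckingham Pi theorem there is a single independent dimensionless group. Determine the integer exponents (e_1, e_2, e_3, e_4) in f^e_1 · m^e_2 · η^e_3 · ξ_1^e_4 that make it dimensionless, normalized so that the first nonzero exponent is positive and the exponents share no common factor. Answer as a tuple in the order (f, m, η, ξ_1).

M: e_1·(0) + e_2·(1) + e_3·(2) + e_4·(-1) = 0
L: e_1·(0) + e_2·(0) + e_3·(-1) + e_4·(-1) = 0
T: e_1·(-1) + e_2·(0) + e_3·(-1) + e_4·(-2) = 0
Solving this homogeneous linear system for the smallest-integer solution (first nonzero entry positive) gives (1, -3, 1, -1).

(1, -3, 1, -1)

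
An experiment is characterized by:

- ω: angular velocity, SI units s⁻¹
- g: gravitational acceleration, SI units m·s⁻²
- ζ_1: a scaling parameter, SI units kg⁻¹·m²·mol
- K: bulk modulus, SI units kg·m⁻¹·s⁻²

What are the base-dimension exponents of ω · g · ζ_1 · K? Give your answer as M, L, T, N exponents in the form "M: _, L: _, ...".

M: 0, L: 2, T: -5, N: 1

Collect each base-dimension exponent across the product:
  M: (0) + (0) + (-1) + (1) = 0
  L: (0) + (1) + (2) + (-1) = 2
  T: (-1) + (-2) + (0) + (-2) = -5
  N: (0) + (0) + (1) + (0) = 1
So the dimensions are [L² T⁻⁵ N].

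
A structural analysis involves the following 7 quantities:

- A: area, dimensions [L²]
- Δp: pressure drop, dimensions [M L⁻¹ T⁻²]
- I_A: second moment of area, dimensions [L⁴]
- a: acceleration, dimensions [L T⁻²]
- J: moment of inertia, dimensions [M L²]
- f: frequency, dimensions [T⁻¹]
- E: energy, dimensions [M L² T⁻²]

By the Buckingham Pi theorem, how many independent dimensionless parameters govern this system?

There are 7 variables and 3 base dimensions (M, L, T).
The dimension matrix has rank 3.
Independent dimensionless groups: 7 − 3 = 4.

4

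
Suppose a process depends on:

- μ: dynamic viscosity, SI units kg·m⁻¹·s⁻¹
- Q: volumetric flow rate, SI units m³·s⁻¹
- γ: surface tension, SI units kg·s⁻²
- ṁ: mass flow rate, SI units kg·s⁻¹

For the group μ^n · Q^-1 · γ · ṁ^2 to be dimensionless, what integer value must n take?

-3

Balance the M exponent: (1)·n from μ, plus −(0) + (1) + 2·(1) = 3 from the rest, must sum to zero.
n + 3 = 0, so n = -3.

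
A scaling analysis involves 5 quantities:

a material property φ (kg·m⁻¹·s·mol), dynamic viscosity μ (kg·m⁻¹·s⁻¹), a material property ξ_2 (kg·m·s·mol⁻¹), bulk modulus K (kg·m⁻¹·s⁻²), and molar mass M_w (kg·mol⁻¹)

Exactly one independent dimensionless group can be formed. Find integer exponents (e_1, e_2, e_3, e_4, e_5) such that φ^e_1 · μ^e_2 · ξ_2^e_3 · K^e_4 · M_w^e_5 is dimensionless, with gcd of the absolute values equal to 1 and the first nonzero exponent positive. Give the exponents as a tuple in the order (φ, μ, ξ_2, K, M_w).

M: e_1·(1) + e_2·(1) + e_3·(1) + e_4·(1) + e_5·(1) = 0
L: e_1·(-1) + e_2·(-1) + e_3·(1) + e_4·(-1) + e_5·(0) = 0
T: e_1·(1) + e_2·(-1) + e_3·(1) + e_4·(-2) + e_5·(0) = 0
N: e_1·(1) + e_2·(0) + e_3·(-1) + e_4·(0) + e_5·(-1) = 0
Solving this homogeneous linear system for the smallest-integer solution (first nonzero entry positive) gives (1, -4, -1, 2, 2).

(1, -4, -1, 2, 2)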